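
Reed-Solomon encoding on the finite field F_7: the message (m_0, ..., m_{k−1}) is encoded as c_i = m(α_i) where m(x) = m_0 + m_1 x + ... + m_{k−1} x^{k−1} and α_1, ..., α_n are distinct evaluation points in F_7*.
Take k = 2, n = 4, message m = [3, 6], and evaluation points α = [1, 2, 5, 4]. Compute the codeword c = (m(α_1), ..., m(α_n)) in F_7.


c = [2, 1, 5, 6]

Message polynomial: m(x) = 3 + 6·x (mod 7).
For each evaluation point α_i, compute m(α_i) mod 7:
  α_1 = 1: Horner steps 6 → 2, so m(1) = 2.
  α_2 = 2: Horner steps 6 → 1, so m(2) = 1.
  α_3 = 5: Horner steps 6 → 5, so m(5) = 5.
  α_4 = 4: Horner steps 6 → 6, so m(4) = 6.
Codeword c = [2, 1, 5, 6] ∈ F_7^4.


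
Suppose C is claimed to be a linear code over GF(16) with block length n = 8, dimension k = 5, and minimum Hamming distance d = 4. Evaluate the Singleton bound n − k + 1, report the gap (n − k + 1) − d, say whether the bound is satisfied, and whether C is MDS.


Singleton RHS = n − k + 1 = 4, slack = 0, bound satisfied, MDS.

Singleton bound: d ≤ n − k + 1.
Here n = 8, k = 5, so n − k + 1 = 4.
Given d = 4, check d ≤ 4: YES.
Slack = (n − k + 1) − d = 0.
The code is MDS (slack = 0).
Description: the claimed parameters are [8, 5, 4]_16; such a code would be MDS (meets Singleton bound).


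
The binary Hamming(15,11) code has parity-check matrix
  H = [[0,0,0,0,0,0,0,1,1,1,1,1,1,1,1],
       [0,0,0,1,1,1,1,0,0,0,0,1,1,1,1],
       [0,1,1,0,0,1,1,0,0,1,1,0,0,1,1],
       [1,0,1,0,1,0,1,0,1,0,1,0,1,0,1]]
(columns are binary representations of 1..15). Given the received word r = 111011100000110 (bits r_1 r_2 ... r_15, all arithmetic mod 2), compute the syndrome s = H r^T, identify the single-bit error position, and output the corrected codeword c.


s = (0, 1, 1, 1)^T, error position = 7, corrected codeword c = 111011000000110

Compute s = H r^T mod 2 one row at a time:
  s_1 = 0 + 0 + 0 + 0 + 0 + 1 + 1 + 0 = 2 ≡ 0 (mod 2).
  s_2 = 0 + 1 + 1 + 1 + 0 + 1 + 1 + 0 = 5 ≡ 1 (mod 2).
  s_3 = 1 + 1 + 1 + 1 + 0 + 0 + 1 + 0 = 5 ≡ 1 (mod 2).
  s_4 = 1 + 1 + 1 + 1 + 0 + 0 + 1 + 0 = 5 ≡ 1 (mod 2).
s = (0, 1, 1, 1)^T — this equals column 7 of H (binary 0111), so error is at position 7.
Correct: flip bit 7 of r = 111011100000110 to get c = 111011000000110.


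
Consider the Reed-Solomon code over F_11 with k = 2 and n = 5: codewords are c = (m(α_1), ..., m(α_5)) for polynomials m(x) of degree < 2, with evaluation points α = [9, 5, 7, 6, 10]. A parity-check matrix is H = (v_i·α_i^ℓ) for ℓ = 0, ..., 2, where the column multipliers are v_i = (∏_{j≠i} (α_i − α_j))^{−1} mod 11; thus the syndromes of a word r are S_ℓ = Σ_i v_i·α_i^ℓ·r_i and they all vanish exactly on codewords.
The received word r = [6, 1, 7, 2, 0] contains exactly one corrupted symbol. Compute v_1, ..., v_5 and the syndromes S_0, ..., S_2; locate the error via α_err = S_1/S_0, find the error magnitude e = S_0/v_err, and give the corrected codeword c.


S = (10, 6, 8), error at position 2, error magnitude e = 4, c = [6, 8, 7, 2, 0].

Step 1: column multipliers v_i = (∏_{j≠i}(α_i − α_j))^{−1} mod 11.
  i = 1 (α = 9): (9−5)(9−7)(9−6)(9−10) = 4·2·3·(−1) = −24 ≡ 9, so v_1 = 9^{−1} = 5 (mod 11).
  i = 2 (α = 5): (5−9)(5−7)(5−6)(5−10) = (−4)·(−2)·(−1)·(−5) = 40 ≡ 7, so v_2 = 7^{−1} = 8 (mod 11).
  i = 3 (α = 7): (7−9)(7−5)(7−6)(7−10) = (−2)·2·1·(−3) = 12 ≡ 1, so v_3 = 1^{−1} = 1 (mod 11).
  i = 4 (α = 6): (6−9)(6−5)(6−7)(6−10) = (−3)·1·(−1)·(−4) = −12 ≡ 10, so v_4 = 10^{−1} = 10 (mod 11).
  i = 5 (α = 10): (10−9)(10−5)(10−7)(10−6) = 1·5·3·4 = 60 ≡ 5, so v_5 = 5^{−1} = 9 (mod 11).
  v = [5, 8, 1, 10, 9].
Step 2: syndromes of r = [6, 1, 7, 2, 0] (all sums mod 11).
  S_0 = Σ v_i r_i = 5·6 + 8·1 + 1·7 + 10·2 + 9·0 = 65 ≡ 10.
  S_1 = Σ v_i α_i r_i = 5·9·6 + 8·5·1 + 1·7·7 + 10·6·2 + 9·10·0 = 479 ≡ 6.
  α_i^2 mod 11 = [4, 3, 5, 3, 1].
  S_2 = Σ v_i α_i^2 r_i = 5·4·6 + 8·3·1 + 1·5·7 + 10·3·2 + 9·1·0 = 239 ≡ 8.
  S = (10, 6, 8) ≠ 0, so r is not a codeword (an error is present).
Step 3: locate the error. For a single error e at position i, S_ℓ = v_i·e·α_i^ℓ, so α_err = S_1/S_0.
  S_0^{−1} = 10^{−1} = 10 (mod 11), so α_err = 6·10 = 60 ≡ 5 = α_2. Error position i = 2.
  Consistency check: S_2/S_1 = 8·2 = 16 ≡ 5 = α_err ✓ (single-error assumption holds).
Step 4: error magnitude e = S_0/v_2 = S_0·∏_{j≠2}(α_2 − α_j) = 10·7 = 70 ≡ 4 (mod 11).
Step 5: correct position 2: c_2 = r_2 − e = 1 − 4 ≡ 8 (mod 11). Hence c = [6, 8, 7, 2, 0].
  Check: interpolating c through the α_i gives m(x) = 5 + 5·x (degree < 2) with m(α_i) = c_i for every i, so c is indeed a codeword.


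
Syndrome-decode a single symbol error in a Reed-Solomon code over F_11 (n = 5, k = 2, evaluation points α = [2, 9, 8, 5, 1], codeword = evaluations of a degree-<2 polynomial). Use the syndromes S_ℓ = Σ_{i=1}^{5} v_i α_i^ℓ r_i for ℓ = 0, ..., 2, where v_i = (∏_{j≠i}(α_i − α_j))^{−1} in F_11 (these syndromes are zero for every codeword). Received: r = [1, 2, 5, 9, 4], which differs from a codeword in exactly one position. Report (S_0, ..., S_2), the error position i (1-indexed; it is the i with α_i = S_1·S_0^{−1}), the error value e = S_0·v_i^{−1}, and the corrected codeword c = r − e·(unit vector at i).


S = (6, 8, 7), error at position 4, error magnitude e = 6, c = [1, 2, 5, 3, 4].

Step 1: column multipliers v_i = (∏_{j≠i}(α_i − α_j))^{−1} mod 11.
  i = 1 (α = 2): (2−9)(2−8)(2−5)(2−1) = (−7)·(−6)·(−3)·1 = −126 ≡ 6, so v_1 = 6^{−1} = 2 (mod 11).
  i = 2 (α = 9): (9−2)(9−8)(9−5)(9−1) = 7·1·4·8 = 224 ≡ 4, so v_2 = 4^{−1} = 3 (mod 11).
  i = 3 (α = 8): (8−2)(8−9)(8−5)(8−1) = 6·(−1)·3·7 = −126 ≡ 6, so v_3 = 6^{−1} = 2 (mod 11).
  i = 4 (α = 5): (5−2)(5−9)(5−8)(5−1) = 3·(−4)·(−3)·4 = 144 ≡ 1, so v_4 = 1^{−1} = 1 (mod 11).
  i = 5 (α = 1): (1−2)(1−9)(1−8)(1−5) = (−1)·(−8)·(−7)·(−4) = 224 ≡ 4, so v_5 = 4^{−1} = 3 (mod 11).
  v = [2, 3, 2, 1, 3].
Step 2: syndromes of r = [1, 2, 5, 9, 4] (all sums mod 11).
  S_0 = Σ v_i r_i = 2·1 + 3·2 + 2·5 + 1·9 + 3·4 = 39 ≡ 6.
  S_1 = Σ v_i α_i r_i = 2·2·1 + 3·9·2 + 2·8·5 + 1·5·9 + 3·1·4 = 195 ≡ 8.
  α_i^2 mod 11 = [4, 4, 9, 3, 1].
  S_2 = Σ v_i α_i^2 r_i = 2·4·1 + 3·4·2 + 2·9·5 + 1·3·9 + 3·1·4 = 161 ≡ 7.
  S = (6, 8, 7) ≠ 0, so r is not a codeword (an error is present).
Step 3: locate the error. For a single error e at position i, S_ℓ = v_i·e·α_i^ℓ, so α_err = S_1/S_0.
  S_0^{−1} = 6^{−1} = 2 (mod 11), so α_err = 8·2 = 16 ≡ 5 = α_4. Error position i = 4.
  Consistency check: S_2/S_1 = 7·7 = 49 ≡ 5 = α_err ✓ (single-error assumption holds).
Step 4: error magnitude e = S_0/v_4 = S_0·∏_{j≠4}(α_4 − α_j) = 6·1 = 6 ≡ 6 (mod 11).
Step 5: correct position 4: c_4 = r_4 − e = 9 − 6 ≡ 3 (mod 11). Hence c = [1, 2, 5, 3, 4].
  Check: interpolating c through the α_i gives m(x) = 7 + 8·x (degree < 2) with m(α_i) = c_i for every i, so c is indeed a codeword.


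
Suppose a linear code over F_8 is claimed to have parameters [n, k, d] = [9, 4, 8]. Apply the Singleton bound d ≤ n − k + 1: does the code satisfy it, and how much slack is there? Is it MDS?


Singleton RHS = n − k + 1 = 6, slack = -2, bound violated (no such code; not MDS).

Singleton bound: d ≤ n − k + 1.
Here n = 9, k = 4, so n − k + 1 = 6.
Given d = 8, check d ≤ 6: NO.
Slack = (n − k + 1) − d = -2.
The slack is negative: d = 8 exceeds n − k + 1 = 6 by 2, so the Singleton bound is violated and no linear [9, 4, 8]_8 code can exist. In particular it is not MDS (MDS requires d = n − k + 1 exactly).
Description: the claimed parameters are [9, 4, 8]_8; such a code would be impossible (violates the Singleton bound).


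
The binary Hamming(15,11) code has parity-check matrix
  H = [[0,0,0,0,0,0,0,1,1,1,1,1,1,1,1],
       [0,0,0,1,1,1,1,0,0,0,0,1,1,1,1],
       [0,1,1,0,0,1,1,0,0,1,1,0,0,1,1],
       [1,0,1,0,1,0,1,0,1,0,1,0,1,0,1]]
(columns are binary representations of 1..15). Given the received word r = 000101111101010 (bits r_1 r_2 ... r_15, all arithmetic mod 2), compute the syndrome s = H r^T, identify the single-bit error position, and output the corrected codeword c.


s = (1, 1, 0, 0)^T, error position = 12, corrected codeword c = 000101111100010

Compute s = H r^T mod 2 one row at a time:
  s_1 = 1 + 1 + 1 + 0 + 1 + 0 + 1 + 0 = 5 ≡ 1 (mod 2).
  s_2 = 1 + 0 + 1 + 1 + 1 + 0 + 1 + 0 = 5 ≡ 1 (mod 2).
  s_3 = 0 + 0 + 1 + 1 + 1 + 0 + 1 + 0 = 4 ≡ 0 (mod 2).
  s_4 = 0 + 0 + 0 + 1 + 1 + 0 + 0 + 0 = 2 ≡ 0 (mod 2).
s = (1, 1, 0, 0)^T — this equals column 12 of H (binary 1100), so error is at position 12.
Correct: flip bit 12 of r = 000101111101010 to get c = 000101111100010.


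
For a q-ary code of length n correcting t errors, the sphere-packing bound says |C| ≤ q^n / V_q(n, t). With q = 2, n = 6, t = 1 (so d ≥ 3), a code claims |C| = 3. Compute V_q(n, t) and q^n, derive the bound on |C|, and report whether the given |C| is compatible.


V_q(n, t) = 7, q^n = 64, Hamming bound = 9, |C| = 3 ≤ bound (satisfied).

Step 1: Compute V_q(n, t) = Σ_{j=0}^1 C(n, j) (q−1)^j.
  j = 0: C(6,0)·(1)^0 = 1·1 = 1.
  j = 1: C(6,1)·(1)^1 = 6·1 = 6.
  V_q(n, t) = 1 + 6 = 7.
Step 2: q^n = 2^6 = 64.
Step 3: Hamming bound ⌊q^n / V_q(n,t)⌋ = ⌊64/7⌋ = 9.
Step 4: Compare |C| = 3 to 9: satisfied.
The claimed |C| lies below the Hamming bound.


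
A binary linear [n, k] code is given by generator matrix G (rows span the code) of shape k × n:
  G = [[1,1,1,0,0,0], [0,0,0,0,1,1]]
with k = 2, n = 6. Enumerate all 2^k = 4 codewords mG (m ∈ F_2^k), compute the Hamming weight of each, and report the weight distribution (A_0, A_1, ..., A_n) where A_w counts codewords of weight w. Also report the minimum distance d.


Weight distribution: A_0 = 1, A_2 = 1, A_3 = 1, A_5 = 1. Minimum distance d = 2.

Enumerate all 2^2 = 4 messages m ∈ F_2^2.
For each, compute codeword c = mG in F_2^6, then tally its weight.
  m = 00 → c = 000000, weight = 0.
  m = 10 → c = 111000, weight = 3.
  m = 01 → c = 000011, weight = 2.
  m = 11 → c = 111011, weight = 5.
Tally weights:
  weight 0: 1 codewords.
  weight 2: 1 codewords.
  weight 3: 1 codewords.
  weight 5: 1 codewords.
Minimum distance d = smallest w > 0 with A_w > 0 = 2.
Sanity: Σ A_w = 4 = 2^2 = 4 ✓.


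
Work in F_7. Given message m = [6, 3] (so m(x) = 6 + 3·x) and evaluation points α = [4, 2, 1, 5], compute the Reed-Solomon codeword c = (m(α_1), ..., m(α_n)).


c = [4, 5, 2, 0]

Message polynomial: m(x) = 6 + 3·x (mod 7).
For each evaluation point α_i, compute m(α_i) mod 7:
  α_1 = 4: Horner steps 3 → 4, so m(4) = 4.
  α_2 = 2: Horner steps 3 → 5, so m(2) = 5.
  α_3 = 1: Horner steps 3 → 2, so m(1) = 2.
  α_4 = 5: Horner steps 3 → 0, so m(5) = 0.
Codeword c = [4, 5, 2, 0] ∈ F_7^4.


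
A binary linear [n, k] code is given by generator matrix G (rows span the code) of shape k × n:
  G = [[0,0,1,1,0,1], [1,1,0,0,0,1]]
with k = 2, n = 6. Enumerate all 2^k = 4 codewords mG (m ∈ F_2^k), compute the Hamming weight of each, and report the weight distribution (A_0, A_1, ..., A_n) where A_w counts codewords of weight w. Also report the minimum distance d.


Weight distribution: A_0 = 1, A_3 = 2, A_4 = 1. Minimum distance d = 3.

Enumerate all 2^2 = 4 messages m ∈ F_2^2.
For each, compute codeword c = mG in F_2^6, then tally its weight.
  m = 00 → c = 000000, weight = 0.
  m = 10 → c = 001101, weight = 3.
  m = 01 → c = 110001, weight = 3.
  m = 11 → c = 111100, weight = 4.
Tally weights:
  weight 0: 1 codewords.
  weight 3: 2 codewords.
  weight 4: 1 codewords.
Minimum distance d = smallest w > 0 with A_w > 0 = 3.
Sanity: Σ A_w = 4 = 2^2 = 4 ✓.


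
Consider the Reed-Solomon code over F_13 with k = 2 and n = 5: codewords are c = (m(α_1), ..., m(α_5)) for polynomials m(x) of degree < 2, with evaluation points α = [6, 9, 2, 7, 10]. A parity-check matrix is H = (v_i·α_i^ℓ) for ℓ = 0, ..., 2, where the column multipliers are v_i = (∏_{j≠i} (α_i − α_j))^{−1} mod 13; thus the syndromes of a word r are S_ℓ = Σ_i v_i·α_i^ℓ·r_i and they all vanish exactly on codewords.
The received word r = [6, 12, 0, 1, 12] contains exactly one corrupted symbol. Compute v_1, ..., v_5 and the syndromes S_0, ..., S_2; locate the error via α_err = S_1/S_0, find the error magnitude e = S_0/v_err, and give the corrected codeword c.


S = (6, 2, 5), error at position 2, error magnitude e = 8, c = [6, 4, 0, 1, 12].

Step 1: column multipliers v_i = (∏_{j≠i}(α_i − α_j))^{−1} mod 13.
  i = 1 (α = 6): (6−9)(6−2)(6−7)(6−10) = (−3)·4·(−1)·(−4) = −48 ≡ 4, so v_1 = 4^{−1} = 10 (mod 13).
  i = 2 (α = 9): (9−6)(9−2)(9−7)(9−10) = 3·7·2·(−1) = −42 ≡ 10, so v_2 = 10^{−1} = 4 (mod 13).
  i = 3 (α = 2): (2−6)(2−9)(2−7)(2−10) = (−4)·(−7)·(−5)·(−8) = 1120 ≡ 2, so v_3 = 2^{−1} = 7 (mod 13).
  i = 4 (α = 7): (7−6)(7−9)(7−2)(7−10) = 1·(−2)·5·(−3) = 30 ≡ 4, so v_4 = 4^{−1} = 10 (mod 13).
  i = 5 (α = 10): (10−6)(10−9)(10−2)(10−7) = 4·1·8·3 = 96 ≡ 5, so v_5 = 5^{−1} = 8 (mod 13).
  v = [10, 4, 7, 10, 8].
Step 2: syndromes of r = [6, 12, 0, 1, 12] (all sums mod 13).
  S_0 = Σ v_i r_i = 10·6 + 4·12 + 7·0 + 10·1 + 8·12 = 214 ≡ 6.
  S_1 = Σ v_i α_i r_i = 10·6·6 + 4·9·12 + 7·2·0 + 10·7·1 + 8·10·12 = 1822 ≡ 2.
  α_i^2 mod 13 = [10, 3, 4, 10, 9].
  S_2 = Σ v_i α_i^2 r_i = 10·10·6 + 4·3·12 + 7·4·0 + 10·10·1 + 8·9·12 = 1708 ≡ 5.
  S = (6, 2, 5) ≠ 0, so r is not a codeword (an error is present).
Step 3: locate the error. For a single error e at position i, S_ℓ = v_i·e·α_i^ℓ, so α_err = S_1/S_0.
  S_0^{−1} = 6^{−1} = 11 (mod 13), so α_err = 2·11 = 22 ≡ 9 = α_2. Error position i = 2.
  Consistency check: S_2/S_1 = 5·7 = 35 ≡ 9 = α_err ✓ (single-error assumption holds).
Step 4: error magnitude e = S_0/v_2 = S_0·∏_{j≠2}(α_2 − α_j) = 6·10 = 60 ≡ 8 (mod 13).
Step 5: correct position 2: c_2 = r_2 − e = 12 − 8 ≡ 4 (mod 13). Hence c = [6, 4, 0, 1, 12].
  Check: interpolating c through the α_i gives m(x) = 10 + 8·x (degree < 2) with m(α_i) = c_i for every i, so c is indeed a codeword.


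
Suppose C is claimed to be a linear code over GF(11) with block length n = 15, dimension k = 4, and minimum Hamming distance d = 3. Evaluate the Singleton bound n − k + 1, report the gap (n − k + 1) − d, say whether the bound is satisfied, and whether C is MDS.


Singleton RHS = n − k + 1 = 12, slack = 9, bound satisfied, not MDS.

Singleton bound: d ≤ n − k + 1.
Here n = 15, k = 4, so n − k + 1 = 12.
Given d = 3, check d ≤ 12: YES.
Slack = (n − k + 1) − d = 9.
The code is NOT MDS (slack = 9 > 0).
Description: the claimed parameters are [15, 4, 3]_11; such a code would be non-MDS.


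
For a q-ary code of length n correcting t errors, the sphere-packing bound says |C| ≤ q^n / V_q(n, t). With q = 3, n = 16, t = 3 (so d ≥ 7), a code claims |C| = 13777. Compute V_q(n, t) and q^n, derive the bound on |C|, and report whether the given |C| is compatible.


V_q(n, t) = 4993, q^n = 43046721, Hamming bound = 8621, |C| = 13777 > bound (violated).

Step 1: Compute V_q(n, t) = Σ_{j=0}^3 C(n, j) (q−1)^j.
  j = 0: C(16,0)·(2)^0 = 1·1 = 1.
  j = 1: C(16,1)·(2)^1 = 16·2 = 32.
  j = 2: C(16,2)·(2)^2 = 120·4 = 480.
  j = 3: C(16,3)·(2)^3 = 560·8 = 4480.
  V_q(n, t) = 1 + 32 + 480 + 4480 = 4993.
Step 2: q^n = 3^16 = 43046721.
Step 3: Hamming bound ⌊q^n / V_q(n,t)⌋ = ⌊43046721/4993⌋ = 8621.
Step 4: Compare |C| = 13777 to 8621: violated.
The claimed |C| lies above the Hamming bound, so no 3-ary code of length 16 with d ≥ 7 can have 13777 codewords.


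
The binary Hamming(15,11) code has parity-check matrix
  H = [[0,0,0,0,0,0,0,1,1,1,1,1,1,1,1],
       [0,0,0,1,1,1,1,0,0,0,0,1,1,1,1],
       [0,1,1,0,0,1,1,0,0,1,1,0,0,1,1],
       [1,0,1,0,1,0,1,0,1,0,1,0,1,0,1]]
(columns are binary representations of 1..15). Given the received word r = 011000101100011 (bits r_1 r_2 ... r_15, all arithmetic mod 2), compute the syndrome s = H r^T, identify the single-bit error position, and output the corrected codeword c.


s = (0, 1, 0, 0)^T, error position = 4, corrected codeword c = 011100101100011

Compute s = H r^T mod 2 one row at a time:
  s_1 = 0 + 1 + 1 + 0 + 0 + 0 + 1 + 1 = 4 ≡ 0 (mod 2).
  s_2 = 0 + 0 + 0 + 1 + 0 + 0 + 1 + 1 = 3 ≡ 1 (mod 2).
  s_3 = 1 + 1 + 0 + 1 + 1 + 0 + 1 + 1 = 6 ≡ 0 (mod 2).
  s_4 = 0 + 1 + 0 + 1 + 1 + 0 + 0 + 1 = 4 ≡ 0 (mod 2).
s = (0, 1, 0, 0)^T — this equals column 4 of H (binary 0100), so error is at position 4.
Correct: flip bit 4 of r = 011000101100011 to get c = 011100101100011.


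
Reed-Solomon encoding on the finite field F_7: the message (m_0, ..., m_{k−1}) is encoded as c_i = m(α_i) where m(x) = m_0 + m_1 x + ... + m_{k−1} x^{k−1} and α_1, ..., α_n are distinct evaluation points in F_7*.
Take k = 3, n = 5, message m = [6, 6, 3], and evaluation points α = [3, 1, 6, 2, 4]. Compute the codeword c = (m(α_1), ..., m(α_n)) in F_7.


c = [2, 1, 3, 2, 1]

Message polynomial: m(x) = 6 + 6·x + 3·x^2 (mod 7).
For each evaluation point α_i, compute m(α_i) mod 7:
  α_1 = 3: Horner steps 3 → 1 → 2, so m(3) = 2.
  α_2 = 1: Horner steps 3 → 2 → 1, so m(1) = 1.
  α_3 = 6: Horner steps 3 → 3 → 3, so m(6) = 3.
  α_4 = 2: Horner steps 3 → 5 → 2, so m(2) = 2.
  α_5 = 4: Horner steps 3 → 4 → 1, so m(4) = 1.
Codeword c = [2, 1, 3, 2, 1] ∈ F_7^5.


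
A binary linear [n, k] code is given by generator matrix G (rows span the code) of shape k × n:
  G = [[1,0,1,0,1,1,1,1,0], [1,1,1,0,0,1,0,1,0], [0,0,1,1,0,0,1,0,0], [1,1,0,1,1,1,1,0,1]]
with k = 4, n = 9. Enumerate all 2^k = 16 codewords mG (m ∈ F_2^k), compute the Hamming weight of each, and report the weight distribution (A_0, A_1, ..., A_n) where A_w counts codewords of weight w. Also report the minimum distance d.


Weight distribution: A_0 = 1, A_3 = 3, A_4 = 3, A_5 = 4, A_6 = 4, A_7 = 1. Minimum distance d = 3.

Enumerate all 2^4 = 16 messages m ∈ F_2^4.
For each, compute codeword c = mG in F_2^9, then tally its weight.
  m = 0000 → c = 000000000, weight = 0.
  m = 1000 → c = 101011110, weight = 6.
  m = 0100 → c = 111001010, weight = 5.
  m = 1100 → c = 010010100, weight = 3.
  m = 0010 → c = 001100100, weight = 3.
  m = 1010 → c = 100111010, weight = 5.
  m = 0110 → c = 110101110, weight = 6.
  m = 1110 → c = 011110000, weight = 4.
  m = 0001 → c = 110111101, weight = 7.
  m = 1001 → c = 011100011, weight = 5.
  m = 0101 → c = 001110111, weight = 6.
  m = 1101 → c = 100101001, weight = 4.
  m = 0011 → c = 111011001, weight = 6.
  m = 1011 → c = 010000111, weight = 4.
  m = 0111 → c = 000010011, weight = 3.
  m = 1111 → c = 101001101, weight = 5.
Tally weights:
  weight 0: 1 codewords.
  weight 3: 3 codewords.
  weight 4: 3 codewords.
  weight 5: 4 codewords.
  weight 6: 4 codewords.
  weight 7: 1 codewords.
Minimum distance d = smallest w > 0 with A_w > 0 = 3.
Sanity: Σ A_w = 16 = 2^4 = 16 ✓.


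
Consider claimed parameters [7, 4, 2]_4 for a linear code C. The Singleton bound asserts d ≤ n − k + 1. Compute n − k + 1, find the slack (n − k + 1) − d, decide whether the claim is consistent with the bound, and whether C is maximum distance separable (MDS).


Singleton RHS = n − k + 1 = 4, slack = 2, bound satisfied, not MDS.

Singleton bound: d ≤ n − k + 1.
Here n = 7, k = 4, so n − k + 1 = 4.
Given d = 2, check d ≤ 4: YES.
Slack = (n − k + 1) − d = 2.
The code is NOT MDS (slack = 2 > 0).
Description: the claimed parameters are [7, 4, 2]_4; such a code would be non-MDS.


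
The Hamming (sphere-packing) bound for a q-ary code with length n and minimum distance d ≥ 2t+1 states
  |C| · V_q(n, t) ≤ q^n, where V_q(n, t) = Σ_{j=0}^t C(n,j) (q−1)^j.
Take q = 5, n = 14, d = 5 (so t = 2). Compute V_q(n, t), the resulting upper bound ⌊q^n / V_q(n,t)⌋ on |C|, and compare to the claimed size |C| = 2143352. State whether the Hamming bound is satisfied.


V_q(n, t) = 1513, q^n = 6103515625, Hamming bound = 4034048, |C| = 2143352 ≤ bound (satisfied).

Step 1: Compute V_q(n, t) = Σ_{j=0}^2 C(n, j) (q−1)^j.
  j = 0: C(14,0)·(4)^0 = 1·1 = 1.
  j = 1: C(14,1)·(4)^1 = 14·4 = 56.
  j = 2: C(14,2)·(4)^2 = 91·16 = 1456.
  V_q(n, t) = 1 + 56 + 1456 = 1513.
Step 2: q^n = 5^14 = 6103515625.
Step 3: Hamming bound ⌊q^n / V_q(n,t)⌋ = ⌊6103515625/1513⌋ = 4034048.
Step 4: Compare |C| = 2143352 to 4034048: satisfied.
The claimed |C| lies below the Hamming bound.


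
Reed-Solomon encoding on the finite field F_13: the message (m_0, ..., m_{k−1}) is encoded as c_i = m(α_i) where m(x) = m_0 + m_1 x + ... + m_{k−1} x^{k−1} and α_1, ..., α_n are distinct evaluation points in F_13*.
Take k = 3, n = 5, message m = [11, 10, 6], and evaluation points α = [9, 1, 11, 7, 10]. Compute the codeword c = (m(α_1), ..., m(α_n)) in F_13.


c = [2, 1, 2, 11, 9]

Message polynomial: m(x) = 11 + 10·x + 6·x^2 (mod 13).
For each evaluation point α_i, compute m(α_i) mod 13:
  α_1 = 9: Horner steps 6 → 12 → 2, so m(9) = 2.
  α_2 = 1: Horner steps 6 → 3 → 1, so m(1) = 1.
  α_3 = 11: Horner steps 6 → 11 → 2, so m(11) = 2.
  α_4 = 7: Horner steps 6 → 0 → 11, so m(7) = 11.
  α_5 = 10: Horner steps 6 → 5 → 9, so m(10) = 9.
Codeword c = [2, 1, 2, 11, 9] ∈ F_13^5.


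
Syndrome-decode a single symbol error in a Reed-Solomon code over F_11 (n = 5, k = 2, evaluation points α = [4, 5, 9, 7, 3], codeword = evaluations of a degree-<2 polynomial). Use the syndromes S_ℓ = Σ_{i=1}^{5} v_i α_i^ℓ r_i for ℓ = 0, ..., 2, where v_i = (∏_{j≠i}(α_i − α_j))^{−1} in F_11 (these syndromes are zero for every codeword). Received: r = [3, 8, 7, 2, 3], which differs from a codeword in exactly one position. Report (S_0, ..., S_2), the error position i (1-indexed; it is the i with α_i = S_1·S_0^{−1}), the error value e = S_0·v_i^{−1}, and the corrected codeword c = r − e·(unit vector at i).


S = (2, 8, 10), error at position 1, error magnitude e = 3, c = [0, 8, 7, 2, 3].

Step 1: column multipliers v_i = (∏_{j≠i}(α_i − α_j))^{−1} mod 11.
  i = 1 (α = 4): (4−5)(4−9)(4−7)(4−3) = (−1)·(−5)·(−3)·1 = −15 ≡ 7, so v_1 = 7^{−1} = 8 (mod 11).
  i = 2 (α = 5): (5−4)(5−9)(5−7)(5−3) = 1·(−4)·(−2)·2 = 16 ≡ 5, so v_2 = 5^{−1} = 9 (mod 11).
  i = 3 (α = 9): (9−4)(9−5)(9−7)(9−3) = 5·4·2·6 = 240 ≡ 9, so v_3 = 9^{−1} = 5 (mod 11).
  i = 4 (α = 7): (7−4)(7−5)(7−9)(7−3) = 3·2·(−2)·4 = −48 ≡ 7, so v_4 = 7^{−1} = 8 (mod 11).
  i = 5 (α = 3): (3−4)(3−5)(3−9)(3−7) = (−1)·(−2)·(−6)·(−4) = 48 ≡ 4, so v_5 = 4^{−1} = 3 (mod 11).
  v = [8, 9, 5, 8, 3].
Step 2: syndromes of r = [3, 8, 7, 2, 3] (all sums mod 11).
  S_0 = Σ v_i r_i = 8·3 + 9·8 + 5·7 + 8·2 + 3·3 = 156 ≡ 2.
  S_1 = Σ v_i α_i r_i = 8·4·3 + 9·5·8 + 5·9·7 + 8·7·2 + 3·3·3 = 910 ≡ 8.
  α_i^2 mod 11 = [5, 3, 4, 5, 9].
  S_2 = Σ v_i α_i^2 r_i = 8·5·3 + 9·3·8 + 5·4·7 + 8·5·2 + 3·9·3 = 637 ≡ 10.
  S = (2, 8, 10) ≠ 0, so r is not a codeword (an error is present).
Step 3: locate the error. For a single error e at position i, S_ℓ = v_i·e·α_i^ℓ, so α_err = S_1/S_0.
  S_0^{−1} = 2^{−1} = 6 (mod 11), so α_err = 8·6 = 48 ≡ 4 = α_1. Error position i = 1.
  Consistency check: S_2/S_1 = 10·7 = 70 ≡ 4 = α_err ✓ (single-error assumption holds).
Step 4: error magnitude e = S_0/v_1 = S_0·∏_{j≠1}(α_1 − α_j) = 2·7 = 14 ≡ 3 (mod 11).
Step 5: correct position 1: c_1 = r_1 − e = 3 − 3 ≡ 0 (mod 11). Hence c = [0, 8, 7, 2, 3].
  Check: interpolating c through the α_i gives m(x) = 1 + 8·x (degree < 2) with m(α_i) = c_i for every i, so c is indeed a codeword.


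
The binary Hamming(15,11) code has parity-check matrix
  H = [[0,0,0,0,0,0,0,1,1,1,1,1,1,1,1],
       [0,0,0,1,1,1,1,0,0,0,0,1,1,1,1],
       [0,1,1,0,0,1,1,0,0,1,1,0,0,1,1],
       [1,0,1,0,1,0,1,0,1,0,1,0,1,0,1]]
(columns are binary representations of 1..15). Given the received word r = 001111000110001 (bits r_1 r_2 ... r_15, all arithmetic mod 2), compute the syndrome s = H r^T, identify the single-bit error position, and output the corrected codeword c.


s = (1, 0, 1, 0)^T, error position = 10, corrected codeword c = 001111000010001

Compute s = H r^T mod 2 one row at a time:
  s_1 = 0 + 0 + 1 + 1 + 0 + 0 + 0 + 1 = 3 ≡ 1 (mod 2).
  s_2 = 1 + 1 + 1 + 0 + 0 + 0 + 0 + 1 = 4 ≡ 0 (mod 2).
  s_3 = 0 + 1 + 1 + 0 + 1 + 1 + 0 + 1 = 5 ≡ 1 (mod 2).
  s_4 = 0 + 1 + 1 + 0 + 0 + 1 + 0 + 1 = 4 ≡ 0 (mod 2).
s = (1, 0, 1, 0)^T — this equals column 10 of H (binary 1010), so error is at position 10.
Correct: flip bit 10 of r = 001111000110001 to get c = 001111000010001.


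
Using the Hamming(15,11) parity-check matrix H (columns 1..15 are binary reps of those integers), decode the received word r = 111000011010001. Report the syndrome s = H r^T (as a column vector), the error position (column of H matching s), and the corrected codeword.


s = (0, 1, 0, 1)^T, error position = 5, corrected codeword c = 111010011010001

Compute s = H r^T mod 2 one row at a time:
  s_1 = 1 + 1 + 0 + 1 + 0 + 0 + 0 + 1 = 4 ≡ 0 (mod 2).
  s_2 = 0 + 0 + 0 + 0 + 0 + 0 + 0 + 1 = 1 ≡ 1 (mod 2).
  s_3 = 1 + 1 + 0 + 0 + 0 + 1 + 0 + 1 = 4 ≡ 0 (mod 2).
  s_4 = 1 + 1 + 0 + 0 + 1 + 1 + 0 + 1 = 5 ≡ 1 (mod 2).
s = (0, 1, 0, 1)^T — this equals column 5 of H (binary 0101), so error is at position 5.
Correct: flip bit 5 of r = 111000011010001 to get c = 111010011010001.


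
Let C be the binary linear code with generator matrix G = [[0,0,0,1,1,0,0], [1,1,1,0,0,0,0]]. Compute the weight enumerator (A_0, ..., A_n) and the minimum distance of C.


Weight distribution: A_0 = 1, A_2 = 1, A_3 = 1, A_5 = 1. Minimum distance d = 2.

Enumerate all 2^2 = 4 messages m ∈ F_2^2.
For each, compute codeword c = mG in F_2^7, then tally its weight.
  m = 00 → c = 0000000, weight = 0.
  m = 10 → c = 0001100, weight = 2.
  m = 01 → c = 1110000, weight = 3.
  m = 11 → c = 1111100, weight = 5.
Tally weights:
  weight 0: 1 codewords.
  weight 2: 1 codewords.
  weight 3: 1 codewords.
  weight 5: 1 codewords.
Minimum distance d = smallest w > 0 with A_w > 0 = 2.
Sanity: Σ A_w = 4 = 2^2 = 4 ✓.


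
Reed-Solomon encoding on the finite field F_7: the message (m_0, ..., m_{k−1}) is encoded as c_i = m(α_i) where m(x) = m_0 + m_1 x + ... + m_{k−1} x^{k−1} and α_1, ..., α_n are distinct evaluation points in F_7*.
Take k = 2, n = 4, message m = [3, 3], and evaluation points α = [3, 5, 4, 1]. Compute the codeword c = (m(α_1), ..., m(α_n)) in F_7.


c = [5, 4, 1, 6]

Message polynomial: m(x) = 3 + 3·x (mod 7).
For each evaluation point α_i, compute m(α_i) mod 7:
  α_1 = 3: Horner steps 3 → 5, so m(3) = 5.
  α_2 = 5: Horner steps 3 → 4, so m(5) = 4.
  α_3 = 4: Horner steps 3 → 1, so m(4) = 1.
  α_4 = 1: Horner steps 3 → 6, so m(1) = 6.
Codeword c = [5, 4, 1, 6] ∈ F_7^4.


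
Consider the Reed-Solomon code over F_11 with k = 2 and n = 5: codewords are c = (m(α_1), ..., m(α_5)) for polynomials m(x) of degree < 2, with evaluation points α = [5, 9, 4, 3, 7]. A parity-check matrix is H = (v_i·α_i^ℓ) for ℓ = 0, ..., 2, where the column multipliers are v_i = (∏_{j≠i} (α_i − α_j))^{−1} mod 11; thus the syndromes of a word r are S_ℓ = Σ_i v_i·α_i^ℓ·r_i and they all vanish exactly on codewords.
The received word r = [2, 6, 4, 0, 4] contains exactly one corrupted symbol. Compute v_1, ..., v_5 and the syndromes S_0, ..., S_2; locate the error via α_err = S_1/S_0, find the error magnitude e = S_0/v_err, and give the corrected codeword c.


S = (2, 8, 10), error at position 3, error magnitude e = 3, c = [2, 6, 1, 0, 4].

Step 1: column multipliers v_i = (∏_{j≠i}(α_i − α_j))^{−1} mod 11.
  i = 1 (α = 5): (5−9)(5−4)(5−3)(5−7) = (−4)·1·2·(−2) = 16 ≡ 5, so v_1 = 5^{−1} = 9 (mod 11).
  i = 2 (α = 9): (9−5)(9−4)(9−3)(9−7) = 4·5·6·2 = 240 ≡ 9, so v_2 = 9^{−1} = 5 (mod 11).
  i = 3 (α = 4): (4−5)(4−9)(4−3)(4−7) = (−1)·(−5)·1·(−3) = −15 ≡ 7, so v_3 = 7^{−1} = 8 (mod 11).
  i = 4 (α = 3): (3−5)(3−9)(3−4)(3−7) = (−2)·(−6)·(−1)·(−4) = 48 ≡ 4, so v_4 = 4^{−1} = 3 (mod 11).
  i = 5 (α = 7): (7−5)(7−9)(7−4)(7−3) = 2·(−2)·3·4 = −48 ≡ 7, so v_5 = 7^{−1} = 8 (mod 11).
  v = [9, 5, 8, 3, 8].
Step 2: syndromes of r = [2, 6, 4, 0, 4] (all sums mod 11).
  S_0 = Σ v_i r_i = 9·2 + 5·6 + 8·4 + 3·0 + 8·4 = 112 ≡ 2.
  S_1 = Σ v_i α_i r_i = 9·5·2 + 5·9·6 + 8·4·4 + 3·3·0 + 8·7·4 = 712 ≡ 8.
  α_i^2 mod 11 = [3, 4, 5, 9, 5].
  S_2 = Σ v_i α_i^2 r_i = 9·3·2 + 5·4·6 + 8·5·4 + 3·9·0 + 8·5·4 = 494 ≡ 10.
  S = (2, 8, 10) ≠ 0, so r is not a codeword (an error is present).
Step 3: locate the error. For a single error e at position i, S_ℓ = v_i·e·α_i^ℓ, so α_err = S_1/S_0.
  S_0^{−1} = 2^{−1} = 6 (mod 11), so α_err = 8·6 = 48 ≡ 4 = α_3. Error position i = 3.
  Consistency check: S_2/S_1 = 10·7 = 70 ≡ 4 = α_err ✓ (single-error assumption holds).
Step 4: error magnitude e = S_0/v_3 = S_0·∏_{j≠3}(α_3 − α_j) = 2·7 = 14 ≡ 3 (mod 11).
Step 5: correct position 3: c_3 = r_3 − e = 4 − 3 ≡ 1 (mod 11). Hence c = [2, 6, 1, 0, 4].
  Check: interpolating c through the α_i gives m(x) = 8 + 1·x (degree < 2) with m(α_i) = c_i for every i, so c is indeed a codeword.


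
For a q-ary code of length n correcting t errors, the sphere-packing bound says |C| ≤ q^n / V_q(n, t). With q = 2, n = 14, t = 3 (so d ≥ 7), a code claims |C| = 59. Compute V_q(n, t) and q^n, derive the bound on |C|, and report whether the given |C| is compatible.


V_q(n, t) = 470, q^n = 16384, Hamming bound = 34, |C| = 59 > bound (violated).

Step 1: Compute V_q(n, t) = Σ_{j=0}^3 C(n, j) (q−1)^j.
  j = 0: C(14,0)·(1)^0 = 1·1 = 1.
  j = 1: C(14,1)·(1)^1 = 14·1 = 14.
  j = 2: C(14,2)·(1)^2 = 91·1 = 91.
  j = 3: C(14,3)·(1)^3 = 364·1 = 364.
  V_q(n, t) = 1 + 14 + 91 + 364 = 470.
Step 2: q^n = 2^14 = 16384.
Step 3: Hamming bound ⌊q^n / V_q(n,t)⌋ = ⌊16384/470⌋ = 34.
Step 4: Compare |C| = 59 to 34: violated.
The claimed |C| lies above the Hamming bound, so no 2-ary code of length 14 with d ≥ 7 can have 59 codewords.


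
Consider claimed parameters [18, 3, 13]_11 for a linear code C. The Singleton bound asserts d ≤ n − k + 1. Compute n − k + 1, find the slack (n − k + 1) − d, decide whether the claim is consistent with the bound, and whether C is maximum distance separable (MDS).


Singleton RHS = n − k + 1 = 16, slack = 3, bound satisfied, not MDS.

Singleton bound: d ≤ n − k + 1.
Here n = 18, k = 3, so n − k + 1 = 16.
Given d = 13, check d ≤ 16: YES.
Slack = (n − k + 1) − d = 3.
The code is NOT MDS (slack = 3 > 0).
Description: the claimed parameters are [18, 3, 13]_11; such a code would be non-MDS.


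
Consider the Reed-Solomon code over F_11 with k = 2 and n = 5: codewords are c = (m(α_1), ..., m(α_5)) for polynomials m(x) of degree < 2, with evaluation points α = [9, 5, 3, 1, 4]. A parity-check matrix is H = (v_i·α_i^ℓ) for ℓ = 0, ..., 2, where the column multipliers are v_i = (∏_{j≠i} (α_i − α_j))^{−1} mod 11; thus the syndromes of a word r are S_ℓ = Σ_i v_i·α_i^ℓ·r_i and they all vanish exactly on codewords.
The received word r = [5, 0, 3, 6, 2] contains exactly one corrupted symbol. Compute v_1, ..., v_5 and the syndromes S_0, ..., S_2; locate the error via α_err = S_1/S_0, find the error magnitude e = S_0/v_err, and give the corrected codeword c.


S = (7, 6, 2), error at position 5, error magnitude e = 6, c = [5, 0, 3, 6, 7].

Step 1: column multipliers v_i = (∏_{j≠i}(α_i − α_j))^{−1} mod 11.
  i = 1 (α = 9): (9−5)(9−3)(9−1)(9−4) = 4·6·8·5 = 960 ≡ 3, so v_1 = 3^{−1} = 4 (mod 11).
  i = 2 (α = 5): (5−9)(5−3)(5−1)(5−4) = (−4)·2·4·1 = −32 ≡ 1, so v_2 = 1^{−1} = 1 (mod 11).
  i = 3 (α = 3): (3−9)(3−5)(3−1)(3−4) = (−6)·(−2)·2·(−1) = −24 ≡ 9, so v_3 = 9^{−1} = 5 (mod 11).
  i = 4 (α = 1): (1−9)(1−5)(1−3)(1−4) = (−8)·(−4)·(−2)·(−3) = 192 ≡ 5, so v_4 = 5^{−1} = 9 (mod 11).
  i = 5 (α = 4): (4−9)(4−5)(4−3)(4−1) = (−5)·(−1)·1·3 = 15 ≡ 4, so v_5 = 4^{−1} = 3 (mod 11).
  v = [4, 1, 5, 9, 3].
Step 2: syndromes of r = [5, 0, 3, 6, 2] (all sums mod 11).
  S_0 = Σ v_i r_i = 4·5 + 1·0 + 5·3 + 9·6 + 3·2 = 95 ≡ 7.
  S_1 = Σ v_i α_i r_i = 4·9·5 + 1·5·0 + 5·3·3 + 9·1·6 + 3·4·2 = 303 ≡ 6.
  α_i^2 mod 11 = [4, 3, 9, 1, 5].
  S_2 = Σ v_i α_i^2 r_i = 4·4·5 + 1·3·0 + 5·9·3 + 9·1·6 + 3·5·2 = 299 ≡ 2.
  S = (7, 6, 2) ≠ 0, so r is not a codeword (an error is present).
Step 3: locate the error. For a single error e at position i, S_ℓ = v_i·e·α_i^ℓ, so α_err = S_1/S_0.
  S_0^{−1} = 7^{−1} = 8 (mod 11), so α_err = 6·8 = 48 ≡ 4 = α_5. Error position i = 5.
  Consistency check: S_2/S_1 = 2·2 = 4 ≡ 4 = α_err ✓ (single-error assumption holds).
Step 4: error magnitude e = S_0/v_5 = S_0·∏_{j≠5}(α_5 − α_j) = 7·4 = 28 ≡ 6 (mod 11).
Step 5: correct position 5: c_5 = r_5 − e = 2 − 6 ≡ 7 (mod 11). Hence c = [5, 0, 3, 6, 7].
  Check: interpolating c through the α_i gives m(x) = 2 + 4·x (degree < 2) with m(α_i) = c_i for every i, so c is indeed a codeword.


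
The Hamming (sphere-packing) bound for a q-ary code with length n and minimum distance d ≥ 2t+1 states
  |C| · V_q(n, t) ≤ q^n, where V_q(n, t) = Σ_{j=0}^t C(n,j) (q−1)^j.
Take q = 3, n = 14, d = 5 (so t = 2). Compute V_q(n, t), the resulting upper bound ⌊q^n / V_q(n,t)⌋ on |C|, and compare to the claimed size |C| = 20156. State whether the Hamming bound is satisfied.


V_q(n, t) = 393, q^n = 4782969, Hamming bound = 12170, |C| = 20156 > bound (violated).

Step 1: Compute V_q(n, t) = Σ_{j=0}^2 C(n, j) (q−1)^j.
  j = 0: C(14,0)·(2)^0 = 1·1 = 1.
  j = 1: C(14,1)·(2)^1 = 14·2 = 28.
  j = 2: C(14,2)·(2)^2 = 91·4 = 364.
  V_q(n, t) = 1 + 28 + 364 = 393.
Step 2: q^n = 3^14 = 4782969.
Step 3: Hamming bound ⌊q^n / V_q(n,t)⌋ = ⌊4782969/393⌋ = 12170.
Step 4: Compare |C| = 20156 to 12170: violated.
The claimed |C| lies above the Hamming bound, so no 3-ary code of length 14 with d ≥ 5 can have 20156 codewords.


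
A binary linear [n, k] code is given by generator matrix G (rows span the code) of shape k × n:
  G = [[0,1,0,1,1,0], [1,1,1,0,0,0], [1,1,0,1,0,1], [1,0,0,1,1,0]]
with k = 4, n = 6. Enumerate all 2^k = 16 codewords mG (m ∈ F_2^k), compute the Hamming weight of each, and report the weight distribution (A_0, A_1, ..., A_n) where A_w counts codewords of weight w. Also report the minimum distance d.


Weight distribution: A_0 = 1, A_1 = 1, A_2 = 2, A_3 = 6, A_4 = 5, A_5 = 1. Minimum distance d = 1.

Enumerate all 2^4 = 16 messages m ∈ F_2^4.
For each, compute codeword c = mG in F_2^6, then tally its weight.
  m = 0000 → c = 000000, weight = 0.
  m = 1000 → c = 010110, weight = 3.
  m = 0100 → c = 111000, weight = 3.
  m = 1100 → c = 101110, weight = 4.
  m = 0010 → c = 110101, weight = 4.
  m = 1010 → c = 100011, weight = 3.
  m = 0110 → c = 001101, weight = 3.
  m = 1110 → c = 011011, weight = 4.
  m = 0001 → c = 100110, weight = 3.
  m = 1001 → c = 110000, weight = 2.
  m = 0101 → c = 011110, weight = 4.
  m = 1101 → c = 001000, weight = 1.
  m = 0011 → c = 010011, weight = 3.
  m = 1011 → c = 000101, weight = 2.
  m = 0111 → c = 101011, weight = 4.
  m = 1111 → c = 111101, weight = 5.
Tally weights:
  weight 0: 1 codewords.
  weight 1: 1 codewords.
  weight 2: 2 codewords.
  weight 3: 6 codewords.
  weight 4: 5 codewords.
  weight 5: 1 codewords.
Minimum distance d = smallest w > 0 with A_w > 0 = 1.
Sanity: Σ A_w = 16 = 2^4 = 16 ✓.


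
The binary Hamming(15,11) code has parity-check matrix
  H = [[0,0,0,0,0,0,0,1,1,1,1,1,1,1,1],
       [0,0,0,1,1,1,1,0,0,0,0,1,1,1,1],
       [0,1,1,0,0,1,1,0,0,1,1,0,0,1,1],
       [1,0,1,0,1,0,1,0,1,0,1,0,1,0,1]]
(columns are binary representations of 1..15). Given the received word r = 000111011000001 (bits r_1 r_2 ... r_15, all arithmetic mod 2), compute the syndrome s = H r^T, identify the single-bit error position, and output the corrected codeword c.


s = (1, 0, 0, 1)^T, error position = 9, corrected codeword c = 000111010000001

Compute s = H r^T mod 2 one row at a time:
  s_1 = 1 + 1 + 0 + 0 + 0 + 0 + 0 + 1 = 3 ≡ 1 (mod 2).
  s_2 = 1 + 1 + 1 + 0 + 0 + 0 + 0 + 1 = 4 ≡ 0 (mod 2).
  s_3 = 0 + 0 + 1 + 0 + 0 + 0 + 0 + 1 = 2 ≡ 0 (mod 2).
  s_4 = 0 + 0 + 1 + 0 + 1 + 0 + 0 + 1 = 3 ≡ 1 (mod 2).
s = (1, 0, 0, 1)^T — this equals column 9 of H (binary 1001), so error is at position 9.
Correct: flip bit 9 of r = 000111011000001 to get c = 000111010000001.


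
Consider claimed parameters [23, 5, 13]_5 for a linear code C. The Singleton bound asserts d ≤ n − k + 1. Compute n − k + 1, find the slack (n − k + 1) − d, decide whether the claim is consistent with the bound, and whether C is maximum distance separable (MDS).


Singleton RHS = n − k + 1 = 19, slack = 6, bound satisfied, not MDS.

Singleton bound: d ≤ n − k + 1.
Here n = 23, k = 5, so n − k + 1 = 19.
Given d = 13, check d ≤ 19: YES.
Slack = (n − k + 1) − d = 6.
The code is NOT MDS (slack = 6 > 0).
Description: the claimed parameters are [23, 5, 13]_5; such a code would be non-MDS.


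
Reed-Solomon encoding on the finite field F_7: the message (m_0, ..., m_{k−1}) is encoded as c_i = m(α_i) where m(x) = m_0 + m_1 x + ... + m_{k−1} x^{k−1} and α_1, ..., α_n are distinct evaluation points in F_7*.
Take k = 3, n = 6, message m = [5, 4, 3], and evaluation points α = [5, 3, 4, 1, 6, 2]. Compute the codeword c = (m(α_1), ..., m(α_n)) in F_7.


c = [2, 2, 6, 5, 4, 4]

Message polynomial: m(x) = 5 + 4·x + 3·x^2 (mod 7).
For each evaluation point α_i, compute m(α_i) mod 7:
  α_1 = 5: Horner steps 3 → 5 → 2, so m(5) = 2.
  α_2 = 3: Horner steps 3 → 6 → 2, so m(3) = 2.
  α_3 = 4: Horner steps 3 → 2 → 6, so m(4) = 6.
  α_4 = 1: Horner steps 3 → 0 → 5, so m(1) = 5.
  α_5 = 6: Horner steps 3 → 1 → 4, so m(6) = 4.
  α_6 = 2: Horner steps 3 → 3 → 4, so m(2) = 4.
Codeword c = [2, 2, 6, 5, 4, 4] ∈ F_7^6.


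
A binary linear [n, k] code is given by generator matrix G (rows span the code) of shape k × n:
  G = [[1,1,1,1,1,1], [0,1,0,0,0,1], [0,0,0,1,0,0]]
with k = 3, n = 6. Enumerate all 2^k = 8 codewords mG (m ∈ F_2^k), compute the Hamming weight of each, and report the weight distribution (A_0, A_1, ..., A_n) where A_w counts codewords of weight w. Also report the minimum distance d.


Weight distribution: A_0 = 1, A_1 = 1, A_2 = 1, A_3 = 2, A_4 = 1, A_5 = 1, A_6 = 1. Minimum distance d = 1.

Enumerate all 2^3 = 8 messages m ∈ F_2^3.
For each, compute codeword c = mG in F_2^6, then tally its weight.
  m = 000 → c = 000000, weight = 0.
  m = 100 → c = 111111, weight = 6.
  m = 010 → c = 010001, weight = 2.
  m = 110 → c = 101110, weight = 4.
  m = 001 → c = 000100, weight = 1.
  m = 101 → c = 111011, weight = 5.
  m = 011 → c = 010101, weight = 3.
  m = 111 → c = 101010, weight = 3.
Tally weights:
  weight 0: 1 codewords.
  weight 1: 1 codewords.
  weight 2: 1 codewords.
  weight 3: 2 codewords.
  weight 4: 1 codewords.
  weight 5: 1 codewords.
  weight 6: 1 codewords.
Minimum distance d = smallest w > 0 with A_w > 0 = 1.
Sanity: Σ A_w = 8 = 2^3 = 8 ✓.


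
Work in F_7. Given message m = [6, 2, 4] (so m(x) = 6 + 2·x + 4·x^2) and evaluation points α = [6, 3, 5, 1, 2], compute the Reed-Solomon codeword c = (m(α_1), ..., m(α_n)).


c = [1, 6, 4, 5, 5]

Message polynomial: m(x) = 6 + 2·x + 4·x^2 (mod 7).
For each evaluation point α_i, compute m(α_i) mod 7:
  α_1 = 6: Horner steps 4 → 5 → 1, so m(6) = 1.
  α_2 = 3: Horner steps 4 → 0 → 6, so m(3) = 6.
  α_3 = 5: Horner steps 4 → 1 → 4, so m(5) = 4.
  α_4 = 1: Horner steps 4 → 6 → 5, so m(1) = 5.
  α_5 = 2: Horner steps 4 → 3 → 5, so m(2) = 5.
Codeword c = [1, 6, 4, 5, 5] ∈ F_7^5.
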